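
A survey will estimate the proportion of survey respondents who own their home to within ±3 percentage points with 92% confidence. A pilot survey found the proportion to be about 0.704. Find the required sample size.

710

For a proportion with margin E = 0.03 at 92% confidence, z = 1.751.
n = p̂(1−p̂)(z/E)² = 0.704 × 0.296 × (1.751/0.03)² = 709.90
Round up: n = 710.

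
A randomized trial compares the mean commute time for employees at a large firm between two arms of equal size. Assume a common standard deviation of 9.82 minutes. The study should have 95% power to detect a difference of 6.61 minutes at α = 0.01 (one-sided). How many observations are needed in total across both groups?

140 total

For two equal groups, n per group = 2·((z_α + z_β)·σ/δ)².
z_α = 2.326; z_β = 1.645 (power 95%).
n = 2 × (3.971 × 9.82 / 6.61)² = 2 × 34.80 = 69.60
Round up: n = 70 per group.
Total across both groups: 2 × 70 = 140.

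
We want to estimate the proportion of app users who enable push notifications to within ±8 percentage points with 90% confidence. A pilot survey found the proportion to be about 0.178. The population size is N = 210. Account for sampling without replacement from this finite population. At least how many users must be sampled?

48

For a proportion with margin E = 0.08 at 90% confidence, z = 1.645.
n = p̂(1−p̂)(z/E)² = 0.178 × 0.822 × (1.645/0.08)² = 61.86 — call this n₀.
Finite-population correction with N = 210: n = n₀ / (1 + (n₀−1)/N) = 61.86 / 1.29 = 47.95
Round up: n = 48.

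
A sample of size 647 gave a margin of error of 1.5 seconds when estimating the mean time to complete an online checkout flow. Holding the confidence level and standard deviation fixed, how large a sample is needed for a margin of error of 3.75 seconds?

Margin of error scales as 1/√n, so n₂ = n₁·(E₁/E₂)².
n₂ = 647 × (1.5/3.75)² = 647 × 0.16 = 103.52
Round up: n₂ = 104.

104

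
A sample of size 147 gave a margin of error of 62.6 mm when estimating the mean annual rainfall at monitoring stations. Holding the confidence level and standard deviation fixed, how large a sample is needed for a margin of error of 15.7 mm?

2338

Margin of error scales as 1/√n, so n₂ = n₁·(E₁/E₂)².
n₂ = 147 × (62.6/15.7)² = 147 × 15.9 = 2337.30
Round up: n₂ = 2338.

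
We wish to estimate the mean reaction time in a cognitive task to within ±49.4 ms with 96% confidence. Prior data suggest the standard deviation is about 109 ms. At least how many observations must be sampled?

n = 21

For a mean, the margin of error is E = z·σ/√n, so n = (zσ/E)².
At 96% confidence, z = 2.054.
n = (2.054 × 109 / 49.4)² = 20.54
Round up: n = 21.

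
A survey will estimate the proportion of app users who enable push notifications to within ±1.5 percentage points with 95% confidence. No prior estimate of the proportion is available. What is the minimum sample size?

For a proportion with margin E = 0.015 at 95% confidence, z = 1.960.
With no prior estimate, use p = 0.5, which maximizes p(1−p) at 0.25.
n = 0.25 × (z/E)² = 0.25 × (1.960/0.015)² = 4268.44
Round up: n = 4269.

4269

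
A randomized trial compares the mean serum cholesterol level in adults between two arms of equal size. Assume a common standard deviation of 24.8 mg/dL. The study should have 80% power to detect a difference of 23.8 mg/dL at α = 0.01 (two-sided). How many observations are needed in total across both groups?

For two equal groups, n per group = 2·((z_{α/2} + z_β)·σ/δ)².
z_{α/2} = 2.576; z_β = 0.842 (power 80%).
n = 2 × (3.418 × 24.8 / 23.8)² = 2 × 12.69 = 25.38
Round up: n = 26 per group.
Total across both groups: 2 × 26 = 52.

52 total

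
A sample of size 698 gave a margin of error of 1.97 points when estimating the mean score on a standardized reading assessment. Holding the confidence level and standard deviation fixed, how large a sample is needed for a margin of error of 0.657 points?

Margin of error scales as 1/√n, so n₂ = n₁·(E₁/E₂)².
n₂ = 698 × (1.97/0.657)² = 698 × 8.991 = 6275.72
Round up: n₂ = 6276.

n = 6276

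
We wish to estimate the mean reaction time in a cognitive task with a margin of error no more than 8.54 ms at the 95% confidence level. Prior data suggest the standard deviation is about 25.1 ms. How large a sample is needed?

For a mean, the margin of error is E = z·σ/√n, so n = (zσ/E)².
At 95% confidence, z = 1.960.
n = (1.960 × 25.1 / 8.54)² = 33.19
Round up: n = 34.

34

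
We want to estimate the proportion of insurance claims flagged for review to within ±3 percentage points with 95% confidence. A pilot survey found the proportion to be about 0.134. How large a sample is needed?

For a proportion with margin E = 0.03 at 95% confidence, z = 1.960.
n = p̂(1−p̂)(z/E)² = 0.134 × 0.866 × (1.960/0.03)² = 495.33
Round up: n = 496.

496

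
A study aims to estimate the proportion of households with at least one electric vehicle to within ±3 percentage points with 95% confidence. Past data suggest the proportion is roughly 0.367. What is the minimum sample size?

992

For a proportion with margin E = 0.03 at 95% confidence, z = 1.960.
n = p̂(1−p̂)(z/E)² = 0.367 × 0.633 × (1.960/0.03)² = 991.61
Round up: n = 992.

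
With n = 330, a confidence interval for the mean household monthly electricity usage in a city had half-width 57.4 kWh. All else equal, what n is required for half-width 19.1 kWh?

2981

Margin of error scales as 1/√n, so n₂ = n₁·(E₁/E₂)².
n₂ = 330 × (57.4/19.1)² = 330 × 9.031 = 2980.23
Round up: n₂ = 2981.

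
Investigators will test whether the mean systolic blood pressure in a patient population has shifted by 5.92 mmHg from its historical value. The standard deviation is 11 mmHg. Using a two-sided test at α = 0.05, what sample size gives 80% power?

28

For a one-sample z-test, n = ((z_{α/2} + z_β)·σ/δ)².
z_{α/2} = 1.960 (two-sided α = 0.05); z_β = 0.842 (power 80% → β = 0.2).
n = (2.802 × 11 / 5.92)² = 27.11
Round up: n = 28.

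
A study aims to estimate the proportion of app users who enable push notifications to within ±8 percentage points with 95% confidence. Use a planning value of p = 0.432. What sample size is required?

For a proportion with margin E = 0.08 at 95% confidence, z = 1.960.
n = p̂(1−p̂)(z/E)² = 0.432 × 0.568 × (1.960/0.08)² = 147.29
Round up: n = 148.

148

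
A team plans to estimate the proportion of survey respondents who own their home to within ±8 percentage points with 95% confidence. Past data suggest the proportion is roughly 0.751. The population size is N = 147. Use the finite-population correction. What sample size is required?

64

For a proportion with margin E = 0.08 at 95% confidence, z = 1.960.
n = p̂(1−p̂)(z/E)² = 0.751 × 0.249 × (1.960/0.08)² = 112.25 — call this n₀.
Finite-population correction with N = 147: n = n₀ / (1 + (n₀−1)/N) = 112.25 / 1.757 = 63.89
Round up: n = 64.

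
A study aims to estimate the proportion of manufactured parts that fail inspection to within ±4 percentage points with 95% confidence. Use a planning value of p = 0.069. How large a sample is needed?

For a proportion with margin E = 0.04 at 95% confidence, z = 1.960.
n = p̂(1−p̂)(z/E)² = 0.069 × 0.931 × (1.960/0.04)² = 154.24
Round up: n = 155.

155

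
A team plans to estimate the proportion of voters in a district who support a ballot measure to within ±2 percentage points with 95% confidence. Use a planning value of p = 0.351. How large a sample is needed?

For a proportion with margin E = 0.02 at 95% confidence, z = 1.960.
n = p̂(1−p̂)(z/E)² = 0.351 × 0.649 × (1.960/0.02)² = 2187.78
Round up: n = 2188.

2188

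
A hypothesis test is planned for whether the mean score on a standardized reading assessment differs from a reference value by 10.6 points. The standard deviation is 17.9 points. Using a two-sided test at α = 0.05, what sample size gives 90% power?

30

For a one-sample z-test, n = ((z_{α/2} + z_β)·σ/δ)².
z_{α/2} = 1.960 (two-sided α = 0.05); z_β = 1.282 (power 90% → β = 0.1).
n = (3.242 × 17.9 / 10.6)² = 29.97
Round up: n = 30.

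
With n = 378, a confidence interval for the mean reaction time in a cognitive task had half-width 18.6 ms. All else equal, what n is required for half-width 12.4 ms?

851

Margin of error scales as 1/√n, so n₂ = n₁·(E₁/E₂)².
n₂ = 378 × (18.6/12.4)² = 378 × 2.25 = 850.50
Round up: n₂ = 851.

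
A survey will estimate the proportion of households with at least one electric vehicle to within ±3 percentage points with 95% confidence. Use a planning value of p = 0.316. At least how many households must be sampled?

For a proportion with margin E = 0.03 at 95% confidence, z = 1.960.
n = p̂(1−p̂)(z/E)² = 0.316 × 0.684 × (1.960/0.03)² = 922.60
Round up: n = 923.

923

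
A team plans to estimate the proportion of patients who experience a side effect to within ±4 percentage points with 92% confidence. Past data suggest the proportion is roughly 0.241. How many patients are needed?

351

For a proportion with margin E = 0.04 at 92% confidence, z = 1.751.
n = p̂(1−p̂)(z/E)² = 0.241 × 0.759 × (1.751/0.04)² = 350.52
Round up: n = 351.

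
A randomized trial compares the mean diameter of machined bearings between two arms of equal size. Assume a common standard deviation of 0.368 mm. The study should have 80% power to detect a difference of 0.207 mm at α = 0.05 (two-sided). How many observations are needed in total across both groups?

100 total

For two equal groups, n per group = 2·((z_{α/2} + z_β)·σ/δ)².
z_{α/2} = 1.960; z_β = 0.842 (power 80%).
n = 2 × (2.802 × 0.368 / 0.207)² = 2 × 24.81 = 49.62
Round up: n = 50 per group.
Total across both groups: 2 × 50 = 100.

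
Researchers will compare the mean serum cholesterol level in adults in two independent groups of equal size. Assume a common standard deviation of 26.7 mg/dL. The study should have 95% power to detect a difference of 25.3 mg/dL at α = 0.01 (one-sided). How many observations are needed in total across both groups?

72 total

For two equal groups, n per group = 2·((z_α + z_β)·σ/δ)².
z_α = 2.326; z_β = 1.645 (power 95%).
n = 2 × (3.971 × 26.7 / 25.3)² = 2 × 17.56 = 35.12
Round up: n = 36 per group.
Total across both groups: 2 × 36 = 72.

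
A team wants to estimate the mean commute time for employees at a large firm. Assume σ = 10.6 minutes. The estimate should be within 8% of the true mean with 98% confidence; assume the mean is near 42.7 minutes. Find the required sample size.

53

For a mean, the margin of error is E = z·σ/√n, so n = (zσ/E)².
At 98% confidence, z = 2.326.
E = 8% of 42.7 = 3.416 minutes.
n = (2.326 × 10.6 / 3.416)² = 52.09
Round up: n = 53.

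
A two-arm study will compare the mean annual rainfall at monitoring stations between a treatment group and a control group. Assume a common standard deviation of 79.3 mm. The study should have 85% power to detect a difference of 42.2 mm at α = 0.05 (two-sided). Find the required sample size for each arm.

64 per group

For two equal groups, n per group = 2·((z_{α/2} + z_β)·σ/δ)².
z_{α/2} = 1.960; z_β = 1.036 (power 85%).
n = 2 × (2.996 × 79.3 / 42.2)² = 2 × 31.70 = 63.40
Round up: n = 64 per group.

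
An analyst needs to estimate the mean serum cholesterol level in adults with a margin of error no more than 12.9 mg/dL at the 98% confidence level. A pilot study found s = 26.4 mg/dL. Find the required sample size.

23

For a mean, the margin of error is E = z·σ/√n, so n = (zσ/E)².
At 98% confidence, z = 2.326.
n = (2.326 × 26.4 / 12.9)² = 22.66
Round up: n = 23.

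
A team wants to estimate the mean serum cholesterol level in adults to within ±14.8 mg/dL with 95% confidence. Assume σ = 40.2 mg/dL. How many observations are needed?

29

For a mean, the margin of error is E = z·σ/√n, so n = (zσ/E)².
At 95% confidence, z = 1.960.
n = (1.960 × 40.2 / 14.8)² = 28.34
Round up: n = 29.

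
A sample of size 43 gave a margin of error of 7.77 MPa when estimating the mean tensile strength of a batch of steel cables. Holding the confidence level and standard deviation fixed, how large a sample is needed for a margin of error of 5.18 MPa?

Margin of error scales as 1/√n, so n₂ = n₁·(E₁/E₂)².
n₂ = 43 × (7.77/5.18)² = 43 × 2.25 = 96.75
Round up: n₂ = 97.

97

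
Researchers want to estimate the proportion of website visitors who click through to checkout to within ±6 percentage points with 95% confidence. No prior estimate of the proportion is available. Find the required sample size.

267

For a proportion with margin E = 0.06 at 95% confidence, z = 1.960.
With no prior estimate, use p = 0.5, which maximizes p(1−p) at 0.25.
n = 0.25 × (z/E)² = 0.25 × (1.960/0.06)² = 266.78
Round up: n = 267.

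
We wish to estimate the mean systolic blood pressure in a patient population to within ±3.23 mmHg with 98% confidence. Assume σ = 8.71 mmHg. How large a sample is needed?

For a mean, the margin of error is E = z·σ/√n, so n = (zσ/E)².
At 98% confidence, z = 2.326.
n = (2.326 × 8.71 / 3.23)² = 39.34
Round up: n = 40.

40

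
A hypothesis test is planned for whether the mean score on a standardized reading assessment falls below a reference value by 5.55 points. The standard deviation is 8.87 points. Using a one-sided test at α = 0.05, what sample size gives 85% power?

19

For a one-sample z-test, n = ((z_α + z_β)·σ/δ)².
z_α = 1.645 (one-sided α = 0.05); z_β = 1.036 (power 85% → β = 0.15).
n = (2.681 × 8.87 / 5.55)² = 18.36
Round up: n = 19.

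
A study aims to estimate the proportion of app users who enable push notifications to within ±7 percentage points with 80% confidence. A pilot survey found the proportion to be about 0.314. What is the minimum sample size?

n = 73

For a proportion with margin E = 0.07 at 80% confidence, z = 1.282.
n = p̂(1−p̂)(z/E)² = 0.314 × 0.686 × (1.282/0.07)² = 72.25
Round up: n = 73.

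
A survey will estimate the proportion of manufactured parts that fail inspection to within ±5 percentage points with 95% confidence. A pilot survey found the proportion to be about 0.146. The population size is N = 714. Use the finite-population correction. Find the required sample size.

For a proportion with margin E = 0.05 at 95% confidence, z = 1.960.
n = p̂(1−p̂)(z/E)² = 0.146 × 0.854 × (1.960/0.05)² = 191.59 — call this n₀.
Finite-population correction with N = 714: n = n₀ / (1 + (n₀−1)/N) = 191.59 / 1.267 = 151.22
Round up: n = 152.

152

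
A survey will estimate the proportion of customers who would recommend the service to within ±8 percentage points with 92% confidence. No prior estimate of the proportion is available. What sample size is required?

For a proportion with margin E = 0.08 at 92% confidence, z = 1.751.
With no prior estimate, use p = 0.5, which maximizes p(1−p) at 0.25.
n = 0.25 × (z/E)² = 0.25 × (1.751/0.08)² = 119.77
Round up: n = 120.

n = 120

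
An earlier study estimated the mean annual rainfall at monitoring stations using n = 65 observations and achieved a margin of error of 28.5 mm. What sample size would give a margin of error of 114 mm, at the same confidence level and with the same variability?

Margin of error scales as 1/√n, so n₂ = n₁·(E₁/E₂)².
n₂ = 65 × (28.5/114)² = 65 × 0.0625 = 4.06
Round up: n₂ = 5.

n = 5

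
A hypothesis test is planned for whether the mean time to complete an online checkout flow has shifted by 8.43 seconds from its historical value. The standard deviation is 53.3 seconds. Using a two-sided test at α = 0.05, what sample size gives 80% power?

For a one-sample z-test, n = ((z_{α/2} + z_β)·σ/δ)².
z_{α/2} = 1.960 (two-sided α = 0.05); z_β = 0.842 (power 80% → β = 0.2).
n = (2.802 × 53.3 / 8.43)² = 313.86
Round up: n = 314.

314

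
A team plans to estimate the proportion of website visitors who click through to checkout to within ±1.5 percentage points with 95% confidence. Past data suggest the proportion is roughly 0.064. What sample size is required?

1023

For a proportion with margin E = 0.015 at 95% confidence, z = 1.960.
n = p̂(1−p̂)(z/E)² = 0.064 × 0.936 × (1.960/0.015)² = 1022.79
Round up: n = 1023.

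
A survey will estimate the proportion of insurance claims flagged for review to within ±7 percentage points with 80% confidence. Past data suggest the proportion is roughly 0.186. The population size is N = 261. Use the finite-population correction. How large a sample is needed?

For a proportion with margin E = 0.07 at 80% confidence, z = 1.282.
n = p̂(1−p̂)(z/E)² = 0.186 × 0.814 × (1.282/0.07)² = 50.78 — call this n₀.
Finite-population correction with N = 261: n = n₀ / (1 + (n₀−1)/N) = 50.78 / 1.191 = 42.64
Round up: n = 43.

n = 43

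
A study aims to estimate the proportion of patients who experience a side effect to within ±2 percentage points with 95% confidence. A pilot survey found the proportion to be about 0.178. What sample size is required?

For a proportion with margin E = 0.02 at 95% confidence, z = 1.960.
n = p̂(1−p̂)(z/E)² = 0.178 × 0.822 × (1.960/0.02)² = 1405.22
Round up: n = 1406.

1406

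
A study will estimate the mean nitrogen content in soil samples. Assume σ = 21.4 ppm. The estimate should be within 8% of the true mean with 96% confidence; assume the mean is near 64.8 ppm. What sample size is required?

For a mean, the margin of error is E = z·σ/√n, so n = (zσ/E)².
At 96% confidence, z = 2.054.
E = 8% of 64.8 = 5.184 ppm.
n = (2.054 × 21.4 / 5.184)² = 71.89
Round up: n = 72.

72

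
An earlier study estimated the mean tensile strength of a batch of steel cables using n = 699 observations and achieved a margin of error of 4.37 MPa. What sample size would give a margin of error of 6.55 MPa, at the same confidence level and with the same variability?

Margin of error scales as 1/√n, so n₂ = n₁·(E₁/E₂)².
n₂ = 699 × (4.37/6.55)² = 699 × 0.4451 = 311.12
Round up: n₂ = 312.

312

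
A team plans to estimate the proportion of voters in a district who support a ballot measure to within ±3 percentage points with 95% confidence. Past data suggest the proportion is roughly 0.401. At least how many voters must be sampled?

For a proportion with margin E = 0.03 at 95% confidence, z = 1.960.
n = p̂(1−p̂)(z/E)² = 0.401 × 0.599 × (1.960/0.03)² = 1025.28
Round up: n = 1026.

1026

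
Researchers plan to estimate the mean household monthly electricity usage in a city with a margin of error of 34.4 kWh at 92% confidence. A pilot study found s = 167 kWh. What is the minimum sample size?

n = 73

For a mean, the margin of error is E = z·σ/√n, so n = (zσ/E)².
At 92% confidence, z = 1.751.
n = (1.751 × 167 / 34.4)² = 72.26
Round up: n = 73.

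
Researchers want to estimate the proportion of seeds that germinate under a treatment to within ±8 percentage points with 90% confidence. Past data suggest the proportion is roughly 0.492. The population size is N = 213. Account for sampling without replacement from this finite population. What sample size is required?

n = 71

For a proportion with margin E = 0.08 at 90% confidence, z = 1.645.
n = p̂(1−p̂)(z/E)² = 0.492 × 0.508 × (1.645/0.08)² = 105.68 — call this n₀.
Finite-population correction with N = 213: n = n₀ / (1 + (n₀−1)/N) = 105.68 / 1.491 = 70.88
Round up: n = 71.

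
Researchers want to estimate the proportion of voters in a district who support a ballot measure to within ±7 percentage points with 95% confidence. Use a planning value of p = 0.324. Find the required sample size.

172

For a proportion with margin E = 0.07 at 95% confidence, z = 1.960.
n = p̂(1−p̂)(z/E)² = 0.324 × 0.676 × (1.960/0.07)² = 171.71
Round up: n = 172.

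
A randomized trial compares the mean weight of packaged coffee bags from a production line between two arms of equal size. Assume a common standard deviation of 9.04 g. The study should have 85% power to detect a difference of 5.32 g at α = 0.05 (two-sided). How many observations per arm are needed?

For two equal groups, n per group = 2·((z_{α/2} + z_β)·σ/δ)².
z_{α/2} = 1.960; z_β = 1.036 (power 85%).
n = 2 × (2.996 × 9.04 / 5.32)² = 2 × 25.92 = 51.84
Round up: n = 52 per group.

52 per group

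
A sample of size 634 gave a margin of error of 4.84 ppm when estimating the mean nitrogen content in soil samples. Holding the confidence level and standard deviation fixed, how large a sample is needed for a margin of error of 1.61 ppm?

Margin of error scales as 1/√n, so n₂ = n₁·(E₁/E₂)².
n₂ = 634 × (4.84/1.61)² = 634 × 9.037 = 5729.46
Round up: n₂ = 5730.

5730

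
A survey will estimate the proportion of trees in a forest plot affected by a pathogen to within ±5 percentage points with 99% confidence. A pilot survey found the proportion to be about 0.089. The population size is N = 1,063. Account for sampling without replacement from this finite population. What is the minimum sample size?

180

For a proportion with margin E = 0.05 at 99% confidence, z = 2.576.
n = p̂(1−p̂)(z/E)² = 0.089 × 0.911 × (2.576/0.05)² = 215.21 — call this n₀.
Finite-population correction with N = 1,063: n = n₀ / (1 + (n₀−1)/N) = 215.21 / 1.202 = 179.04
Round up: n = 180.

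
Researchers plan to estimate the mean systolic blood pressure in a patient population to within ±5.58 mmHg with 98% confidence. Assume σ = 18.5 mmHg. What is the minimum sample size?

n = 60

For a mean, the margin of error is E = z·σ/√n, so n = (zσ/E)².
At 98% confidence, z = 2.326.
n = (2.326 × 18.5 / 5.58)² = 59.47
Round up: n = 60.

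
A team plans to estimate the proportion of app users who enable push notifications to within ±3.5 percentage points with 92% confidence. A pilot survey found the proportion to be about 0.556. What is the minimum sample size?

For a proportion with margin E = 0.035 at 92% confidence, z = 1.751.
n = p̂(1−p̂)(z/E)² = 0.556 × 0.444 × (1.751/0.035)² = 617.87
Round up: n = 618.

n = 618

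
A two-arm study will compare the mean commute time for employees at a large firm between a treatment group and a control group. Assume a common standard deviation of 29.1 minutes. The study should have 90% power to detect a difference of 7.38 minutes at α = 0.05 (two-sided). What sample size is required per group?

For two equal groups, n per group = 2·((z_{α/2} + z_β)·σ/δ)².
z_{α/2} = 1.960; z_β = 1.282 (power 90%).
n = 2 × (3.242 × 29.1 / 7.38)² = 2 × 163.42 = 326.84
Round up: n = 327 per group.

327 per group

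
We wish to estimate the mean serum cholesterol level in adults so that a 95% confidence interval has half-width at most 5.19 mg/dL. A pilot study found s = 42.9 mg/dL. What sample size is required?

For a mean, the margin of error is E = z·σ/√n, so n = (zσ/E)².
At 95% confidence, z = 1.960.
n = (1.960 × 42.9 / 5.19)² = 262.48
Round up: n = 263.

263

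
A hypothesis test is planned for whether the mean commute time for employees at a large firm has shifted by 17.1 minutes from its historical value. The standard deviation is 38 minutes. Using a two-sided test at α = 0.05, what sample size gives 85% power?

n = 45

For a one-sample z-test, n = ((z_{α/2} + z_β)·σ/δ)².
z_{α/2} = 1.960 (two-sided α = 0.05); z_β = 1.036 (power 85% → β = 0.15).
n = (2.996 × 38 / 17.1)² = 44.33
Round up: n = 45.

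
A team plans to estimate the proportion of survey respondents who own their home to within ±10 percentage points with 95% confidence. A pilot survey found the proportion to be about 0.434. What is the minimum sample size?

For a proportion with margin E = 0.1 at 95% confidence, z = 1.960.
n = p̂(1−p̂)(z/E)² = 0.434 × 0.566 × (1.960/0.1)² = 94.37
Round up: n = 95.

95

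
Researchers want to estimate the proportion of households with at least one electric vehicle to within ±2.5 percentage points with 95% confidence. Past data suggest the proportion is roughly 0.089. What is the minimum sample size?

499

For a proportion with margin E = 0.025 at 95% confidence, z = 1.960.
n = p̂(1−p̂)(z/E)² = 0.089 × 0.911 × (1.960/0.025)² = 498.36
Round up: n = 499.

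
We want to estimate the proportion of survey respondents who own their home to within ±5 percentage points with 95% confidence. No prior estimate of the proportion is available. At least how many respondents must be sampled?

For a proportion with margin E = 0.05 at 95% confidence, z = 1.960.
With no prior estimate, use p = 0.5, which maximizes p(1−p) at 0.25.
n = 0.25 × (z/E)² = 0.25 × (1.960/0.05)² = 384.16
Round up: n = 385.

385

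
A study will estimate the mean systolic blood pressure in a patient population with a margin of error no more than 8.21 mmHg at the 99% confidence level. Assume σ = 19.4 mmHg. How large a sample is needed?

38

For a mean, the margin of error is E = z·σ/√n, so n = (zσ/E)².
At 99% confidence, z = 2.576.
n = (2.576 × 19.4 / 8.21)² = 37.05
Round up: n = 38.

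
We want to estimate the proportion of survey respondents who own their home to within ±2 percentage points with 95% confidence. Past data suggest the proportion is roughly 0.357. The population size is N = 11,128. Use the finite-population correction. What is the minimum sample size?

1841

For a proportion with margin E = 0.02 at 95% confidence, z = 1.960.
n = p̂(1−p̂)(z/E)² = 0.357 × 0.643 × (1.960/0.02)² = 2204.61 — call this n₀.
Finite-population correction with N = 11,128: n = n₀ / (1 + (n₀−1)/N) = 2204.61 / 1.198 = 1840.24
Round up: n = 1841.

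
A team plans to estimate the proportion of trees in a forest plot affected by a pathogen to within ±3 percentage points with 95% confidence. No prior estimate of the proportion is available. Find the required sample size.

1068

For a proportion with margin E = 0.03 at 95% confidence, z = 1.960.
With no prior estimate, use p = 0.5, which maximizes p(1−p) at 0.25.
n = 0.25 × (z/E)² = 0.25 × (1.960/0.03)² = 1067.11
Round up: n = 1068.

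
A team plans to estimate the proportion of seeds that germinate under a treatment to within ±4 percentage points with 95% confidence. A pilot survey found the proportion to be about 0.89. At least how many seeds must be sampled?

For a proportion with margin E = 0.04 at 95% confidence, z = 1.960.
n = p̂(1−p̂)(z/E)² = 0.89 × 0.11 × (1.960/0.04)² = 235.06
Round up: n = 236.

236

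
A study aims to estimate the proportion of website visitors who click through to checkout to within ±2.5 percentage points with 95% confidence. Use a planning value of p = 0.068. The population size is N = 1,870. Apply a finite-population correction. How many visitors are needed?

For a proportion with margin E = 0.025 at 95% confidence, z = 1.960.
n = p̂(1−p̂)(z/E)² = 0.068 × 0.932 × (1.960/0.025)² = 389.54 — call this n₀.
Finite-population correction with N = 1,870: n = n₀ / (1 + (n₀−1)/N) = 389.54 / 1.208 = 322.47
Round up: n = 323.

323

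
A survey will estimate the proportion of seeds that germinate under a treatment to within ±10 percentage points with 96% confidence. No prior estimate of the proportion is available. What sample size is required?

For a proportion with margin E = 0.1 at 96% confidence, z = 2.054.
With no prior estimate, use p = 0.5, which maximizes p(1−p) at 0.25.
n = 0.25 × (z/E)² = 0.25 × (2.054/0.1)² = 105.47
Round up: n = 106.

106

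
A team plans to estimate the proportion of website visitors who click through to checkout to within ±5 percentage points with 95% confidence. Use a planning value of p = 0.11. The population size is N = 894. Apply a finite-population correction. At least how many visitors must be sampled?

For a proportion with margin E = 0.05 at 95% confidence, z = 1.960.
n = p̂(1−p̂)(z/E)² = 0.11 × 0.89 × (1.960/0.05)² = 150.44 — call this n₀.
Finite-population correction with N = 894: n = n₀ / (1 + (n₀−1)/N) = 150.44 / 1.167 = 128.91
Round up: n = 129.

129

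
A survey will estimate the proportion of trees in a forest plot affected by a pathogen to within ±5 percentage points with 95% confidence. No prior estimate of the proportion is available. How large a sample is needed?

For a proportion with margin E = 0.05 at 95% confidence, z = 1.960.
With no prior estimate, use p = 0.5, which maximizes p(1−p) at 0.25.
n = 0.25 × (z/E)² = 0.25 × (1.960/0.05)² = 384.16
Round up: n = 385.

385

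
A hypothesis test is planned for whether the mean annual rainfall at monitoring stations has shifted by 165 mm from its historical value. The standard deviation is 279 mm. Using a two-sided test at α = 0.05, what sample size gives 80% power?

For a one-sample z-test, n = ((z_{α/2} + z_β)·σ/δ)².
z_{α/2} = 1.960 (two-sided α = 0.05); z_β = 0.842 (power 80% → β = 0.2).
n = (2.802 × 279 / 165)² = 22.45
Round up: n = 23.

23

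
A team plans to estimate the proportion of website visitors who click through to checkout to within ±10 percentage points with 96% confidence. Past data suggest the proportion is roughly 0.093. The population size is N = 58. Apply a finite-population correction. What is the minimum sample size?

For a proportion with margin E = 0.1 at 96% confidence, z = 2.054.
n = p̂(1−p̂)(z/E)² = 0.093 × 0.907 × (2.054/0.1)² = 35.59 — call this n₀.
Finite-population correction with N = 58: n = n₀ / (1 + (n₀−1)/N) = 35.59 / 1.596 = 22.30
Round up: n = 23.

n = 23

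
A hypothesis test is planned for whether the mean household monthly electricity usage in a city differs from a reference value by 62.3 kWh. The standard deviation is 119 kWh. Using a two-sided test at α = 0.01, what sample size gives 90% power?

For a one-sample z-test, n = ((z_{α/2} + z_β)·σ/δ)².
z_{α/2} = 2.576 (two-sided α = 0.01); z_β = 1.282 (power 90% → β = 0.1).
n = (3.858 × 119 / 62.3)² = 54.31
Round up: n = 55.

55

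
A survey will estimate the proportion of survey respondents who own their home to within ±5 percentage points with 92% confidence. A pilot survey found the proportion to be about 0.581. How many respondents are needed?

For a proportion with margin E = 0.05 at 92% confidence, z = 1.751.
n = p̂(1−p̂)(z/E)² = 0.581 × 0.419 × (1.751/0.05)² = 298.55
Round up: n = 299.

299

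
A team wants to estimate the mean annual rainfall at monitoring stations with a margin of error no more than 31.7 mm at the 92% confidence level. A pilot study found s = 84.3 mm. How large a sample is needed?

22

For a mean, the margin of error is E = z·σ/√n, so n = (zσ/E)².
At 92% confidence, z = 1.751.
n = (1.751 × 84.3 / 31.7)² = 21.68
Round up: n = 22.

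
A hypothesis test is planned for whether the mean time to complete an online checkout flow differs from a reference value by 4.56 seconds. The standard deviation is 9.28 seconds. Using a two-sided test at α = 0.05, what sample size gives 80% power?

For a one-sample z-test, n = ((z_{α/2} + z_β)·σ/δ)².
z_{α/2} = 1.960 (two-sided α = 0.05); z_β = 0.842 (power 80% → β = 0.2).
n = (2.802 × 9.28 / 4.56)² = 32.52
Round up: n = 33.

33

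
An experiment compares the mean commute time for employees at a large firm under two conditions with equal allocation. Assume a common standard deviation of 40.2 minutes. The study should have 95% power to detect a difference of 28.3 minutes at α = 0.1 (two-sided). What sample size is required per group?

For two equal groups, n per group = 2·((z_{α/2} + z_β)·σ/δ)².
z_{α/2} = 1.645; z_β = 1.645 (power 95%).
n = 2 × (3.290 × 40.2 / 28.3)² = 2 × 21.84 = 43.68
Round up: n = 44 per group.

44 per group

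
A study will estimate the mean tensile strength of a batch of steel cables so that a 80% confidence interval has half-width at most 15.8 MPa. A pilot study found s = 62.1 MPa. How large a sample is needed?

For a mean, the margin of error is E = z·σ/√n, so n = (zσ/E)².
At 80% confidence, z = 1.282.
n = (1.282 × 62.1 / 15.8)² = 25.39
Round up: n = 26.

n = 26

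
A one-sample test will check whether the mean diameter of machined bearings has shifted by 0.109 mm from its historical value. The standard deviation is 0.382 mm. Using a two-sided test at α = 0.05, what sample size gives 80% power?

n = 97

For a one-sample z-test, n = ((z_{α/2} + z_β)·σ/δ)².
z_{α/2} = 1.960 (two-sided α = 0.05); z_β = 0.842 (power 80% → β = 0.2).
n = (2.802 × 0.382 / 0.109)² = 96.43
Round up: n = 97.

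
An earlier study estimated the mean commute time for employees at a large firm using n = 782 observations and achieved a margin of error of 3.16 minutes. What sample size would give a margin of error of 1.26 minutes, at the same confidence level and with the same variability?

4919

Margin of error scales as 1/√n, so n₂ = n₁·(E₁/E₂)².
n₂ = 782 × (3.16/1.26)² = 782 × 6.29 = 4918.78
Round up: n₂ = 4919.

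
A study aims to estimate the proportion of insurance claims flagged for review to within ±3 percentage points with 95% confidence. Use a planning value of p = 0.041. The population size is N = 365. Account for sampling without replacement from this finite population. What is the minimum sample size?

For a proportion with margin E = 0.03 at 95% confidence, z = 1.960.
n = p̂(1−p̂)(z/E)² = 0.041 × 0.959 × (1.960/0.03)² = 167.83 — call this n₀.
Finite-population correction with N = 365: n = n₀ / (1 + (n₀−1)/N) = 167.83 / 1.457 = 115.19
Round up: n = 116.

116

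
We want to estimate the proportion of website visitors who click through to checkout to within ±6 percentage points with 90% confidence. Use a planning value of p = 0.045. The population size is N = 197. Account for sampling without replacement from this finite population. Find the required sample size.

For a proportion with margin E = 0.06 at 90% confidence, z = 1.645.
n = p̂(1−p̂)(z/E)² = 0.045 × 0.955 × (1.645/0.06)² = 32.30 — call this n₀.
Finite-population correction with N = 197: n = n₀ / (1 + (n₀−1)/N) = 32.30 / 1.159 = 27.87
Round up: n = 28.

28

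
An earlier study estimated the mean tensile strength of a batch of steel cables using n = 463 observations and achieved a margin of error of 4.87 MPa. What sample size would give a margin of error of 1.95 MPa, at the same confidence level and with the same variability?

n = 2888

Margin of error scales as 1/√n, so n₂ = n₁·(E₁/E₂)².
n₂ = 463 × (4.87/1.95)² = 463 × 6.237 = 2887.73
Round up: n₂ = 2888.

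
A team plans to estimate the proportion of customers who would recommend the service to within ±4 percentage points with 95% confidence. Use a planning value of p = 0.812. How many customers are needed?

367

For a proportion with margin E = 0.04 at 95% confidence, z = 1.960.
n = p̂(1−p̂)(z/E)² = 0.812 × 0.188 × (1.960/0.04)² = 366.53
Round up: n = 367.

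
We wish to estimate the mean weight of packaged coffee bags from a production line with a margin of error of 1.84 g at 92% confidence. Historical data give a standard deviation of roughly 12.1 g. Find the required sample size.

133

For a mean, the margin of error is E = z·σ/√n, so n = (zσ/E)².
At 92% confidence, z = 1.751.
n = (1.751 × 12.1 / 1.84)² = 132.59
Round up: n = 133.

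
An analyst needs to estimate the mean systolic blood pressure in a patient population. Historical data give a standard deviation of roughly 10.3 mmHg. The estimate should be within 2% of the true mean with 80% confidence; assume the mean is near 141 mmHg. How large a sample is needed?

For a mean, the margin of error is E = z·σ/√n, so n = (zσ/E)².
At 80% confidence, z = 1.282.
E = 2% of 141 = 2.82 mmHg.
n = (1.282 × 10.3 / 2.82)² = 21.93
Round up: n = 22.

22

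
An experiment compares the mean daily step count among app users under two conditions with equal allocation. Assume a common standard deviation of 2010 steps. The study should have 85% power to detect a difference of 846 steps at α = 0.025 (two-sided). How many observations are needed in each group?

For two equal groups, n per group = 2·((z_{α/2} + z_β)·σ/δ)².
z_{α/2} = 2.241; z_β = 1.036 (power 85%).
n = 2 × (3.277 × 2010 / 846)² = 2 × 60.62 = 121.24
Round up: n = 122 per group.

122 per group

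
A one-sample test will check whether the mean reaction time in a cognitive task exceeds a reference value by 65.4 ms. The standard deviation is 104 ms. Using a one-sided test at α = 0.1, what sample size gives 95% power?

22

For a one-sample z-test, n = ((z_α + z_β)·σ/δ)².
z_α = 1.282 (one-sided α = 0.1); z_β = 1.645 (power 95% → β = 0.05).
n = (2.927 × 104 / 65.4)² = 21.66
Round up: n = 22.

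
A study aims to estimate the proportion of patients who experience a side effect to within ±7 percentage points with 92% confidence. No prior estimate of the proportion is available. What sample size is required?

157

For a proportion with margin E = 0.07 at 92% confidence, z = 1.751.
With no prior estimate, use p = 0.5, which maximizes p(1−p) at 0.25.
n = 0.25 × (z/E)² = 0.25 × (1.751/0.07)² = 156.43
Round up: n = 157.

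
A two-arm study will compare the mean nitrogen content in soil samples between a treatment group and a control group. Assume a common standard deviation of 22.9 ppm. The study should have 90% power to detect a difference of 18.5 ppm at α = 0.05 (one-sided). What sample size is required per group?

For two equal groups, n per group = 2·((z_α + z_β)·σ/δ)².
z_α = 1.645; z_β = 1.282 (power 90%).
n = 2 × (2.927 × 22.9 / 18.5)² = 2 × 13.13 = 26.26
Round up: n = 27 per group.

27 per group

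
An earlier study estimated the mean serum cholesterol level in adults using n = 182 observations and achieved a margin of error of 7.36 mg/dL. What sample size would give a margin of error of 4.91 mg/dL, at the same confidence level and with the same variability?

409

Margin of error scales as 1/√n, so n₂ = n₁·(E₁/E₂)².
n₂ = 182 × (7.36/4.91)² = 182 × 2.247 = 408.95
Round up: n₂ = 409.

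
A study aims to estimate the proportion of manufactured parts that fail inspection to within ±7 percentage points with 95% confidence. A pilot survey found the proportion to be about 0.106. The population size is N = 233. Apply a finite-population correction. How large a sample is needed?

57

For a proportion with margin E = 0.07 at 95% confidence, z = 1.960.
n = p̂(1−p̂)(z/E)² = 0.106 × 0.894 × (1.960/0.07)² = 74.29 — call this n₀.
Finite-population correction with N = 233: n = n₀ / (1 + (n₀−1)/N) = 74.29 / 1.315 = 56.49
Round up: n = 57.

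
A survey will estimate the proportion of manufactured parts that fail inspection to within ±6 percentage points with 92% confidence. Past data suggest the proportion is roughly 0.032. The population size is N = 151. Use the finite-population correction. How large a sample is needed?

For a proportion with margin E = 0.06 at 92% confidence, z = 1.751.
n = p̂(1−p̂)(z/E)² = 0.032 × 0.968 × (1.751/0.06)² = 26.38 — call this n₀.
Finite-population correction with N = 151: n = n₀ / (1 + (n₀−1)/N) = 26.38 / 1.168 = 22.59
Round up: n = 23.

n = 23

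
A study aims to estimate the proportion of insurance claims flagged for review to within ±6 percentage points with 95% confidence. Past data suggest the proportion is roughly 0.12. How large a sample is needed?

For a proportion with margin E = 0.06 at 95% confidence, z = 1.960.
n = p̂(1−p̂)(z/E)² = 0.12 × 0.88 × (1.960/0.06)² = 112.69
Round up: n = 113.

113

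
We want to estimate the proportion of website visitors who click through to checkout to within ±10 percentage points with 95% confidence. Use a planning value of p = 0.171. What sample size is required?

55

For a proportion with margin E = 0.1 at 95% confidence, z = 1.960.
n = p̂(1−p̂)(z/E)² = 0.171 × 0.829 × (1.960/0.1)² = 54.46
Round up: n = 55.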